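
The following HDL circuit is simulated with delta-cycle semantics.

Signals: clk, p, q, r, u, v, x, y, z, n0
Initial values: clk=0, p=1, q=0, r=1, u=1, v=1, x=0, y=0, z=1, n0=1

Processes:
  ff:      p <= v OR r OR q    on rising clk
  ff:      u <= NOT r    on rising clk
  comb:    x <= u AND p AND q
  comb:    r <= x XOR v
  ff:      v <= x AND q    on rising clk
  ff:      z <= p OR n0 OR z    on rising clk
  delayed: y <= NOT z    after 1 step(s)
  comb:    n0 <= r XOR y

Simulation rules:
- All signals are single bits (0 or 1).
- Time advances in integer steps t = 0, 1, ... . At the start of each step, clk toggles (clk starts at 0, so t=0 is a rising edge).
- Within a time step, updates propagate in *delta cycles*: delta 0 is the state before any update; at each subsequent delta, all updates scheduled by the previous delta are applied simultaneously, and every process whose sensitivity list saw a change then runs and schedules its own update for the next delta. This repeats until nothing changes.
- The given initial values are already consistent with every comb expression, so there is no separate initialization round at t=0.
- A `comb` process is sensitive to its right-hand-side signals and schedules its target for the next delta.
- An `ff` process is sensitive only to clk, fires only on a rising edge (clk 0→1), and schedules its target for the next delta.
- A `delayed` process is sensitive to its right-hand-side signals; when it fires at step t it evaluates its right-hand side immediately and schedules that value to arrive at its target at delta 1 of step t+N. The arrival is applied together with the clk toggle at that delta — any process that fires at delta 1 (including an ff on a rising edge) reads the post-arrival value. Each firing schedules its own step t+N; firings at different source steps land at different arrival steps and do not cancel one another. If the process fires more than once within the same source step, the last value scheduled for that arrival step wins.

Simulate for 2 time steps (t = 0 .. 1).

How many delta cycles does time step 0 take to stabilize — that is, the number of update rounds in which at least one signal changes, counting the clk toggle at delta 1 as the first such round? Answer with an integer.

[bits: clk,x,r,z,v,u,p,y,n0,q]
t=0: Δ0=0011111010 Δ1=1011111010 Δ2=1011001010 Δ3=1001001010 Δ4=1001001000 | 4Δ
t=1: Δ0=1001001000 Δ1=0001001000 | 1Δ

4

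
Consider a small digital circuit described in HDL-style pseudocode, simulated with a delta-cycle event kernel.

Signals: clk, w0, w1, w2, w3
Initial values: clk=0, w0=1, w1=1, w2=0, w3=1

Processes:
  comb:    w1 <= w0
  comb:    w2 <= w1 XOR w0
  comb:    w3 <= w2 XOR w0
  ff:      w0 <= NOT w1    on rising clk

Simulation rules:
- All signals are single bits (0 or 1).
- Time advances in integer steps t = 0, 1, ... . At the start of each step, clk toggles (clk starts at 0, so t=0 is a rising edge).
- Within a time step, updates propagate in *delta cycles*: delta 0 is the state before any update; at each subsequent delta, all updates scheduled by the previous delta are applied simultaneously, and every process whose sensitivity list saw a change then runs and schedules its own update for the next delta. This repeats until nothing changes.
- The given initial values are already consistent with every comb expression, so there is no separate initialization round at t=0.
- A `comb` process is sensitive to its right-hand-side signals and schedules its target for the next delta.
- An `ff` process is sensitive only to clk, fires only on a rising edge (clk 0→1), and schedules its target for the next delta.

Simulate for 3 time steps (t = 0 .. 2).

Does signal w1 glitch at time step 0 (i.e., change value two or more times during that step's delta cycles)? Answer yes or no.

no

t0.Δ0 clk=0 w2=0 w1=1 w0=1 w3=1
t0.Δ1 clk=1 w2=0 w1=1 w0=1 w3=1
t0.Δ2 clk=1 w2=0 w1=1 w0=0 w3=1
t0.Δ3 clk=1 w2=1 w1=0 w0=0 w3=0
t0.Δ4 clk=1 w2=0 w1=0 w0=0 w3=1
t0.Δ5 clk=1 w2=0 w1=0 w0=0 w3=0
t1.Δ0 clk=1 w2=0 w1=0 w0=0 w3=0
t1.Δ1 clk=0 w2=0 w1=0 w0=0 w3=0
t2.Δ0 clk=0 w2=0 w1=0 w0=0 w3=0
t2.Δ1 clk=1 w2=0 w1=0 w0=0 w3=0
t2.Δ2 clk=1 w2=0 w1=0 w0=1 w3=0
t2.Δ3 clk=1 w2=1 w1=1 w0=1 w3=1
t2.Δ4 clk=1 w2=0 w1=1 w0=1 w3=0
t2.Δ5 clk=1 w2=0 w1=1 w0=1 w3=1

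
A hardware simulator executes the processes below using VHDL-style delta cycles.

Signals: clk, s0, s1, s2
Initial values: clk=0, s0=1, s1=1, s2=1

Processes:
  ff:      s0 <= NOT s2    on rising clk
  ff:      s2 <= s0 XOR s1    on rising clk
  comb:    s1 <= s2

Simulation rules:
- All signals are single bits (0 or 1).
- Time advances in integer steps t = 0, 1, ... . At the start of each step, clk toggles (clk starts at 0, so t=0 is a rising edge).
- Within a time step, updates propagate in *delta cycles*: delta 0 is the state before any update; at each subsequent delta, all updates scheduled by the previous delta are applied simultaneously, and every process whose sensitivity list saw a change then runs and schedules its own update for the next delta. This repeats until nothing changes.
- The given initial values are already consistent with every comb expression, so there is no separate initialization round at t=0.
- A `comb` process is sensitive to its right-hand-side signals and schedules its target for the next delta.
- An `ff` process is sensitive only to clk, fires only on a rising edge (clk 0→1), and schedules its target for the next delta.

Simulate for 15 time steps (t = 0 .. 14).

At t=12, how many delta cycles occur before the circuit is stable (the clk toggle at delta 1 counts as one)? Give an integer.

3

t=0 Δ0: s2=1 s0=1 s1=1 clk=0
  Δ1: clk:0→1
  Δ2: s2:1→0, s0:1→0
  Δ3: s1:1→0
  (3Δ to stable)
t=1 Δ0: s2=0 s0=0 s1=0 clk=1
  Δ1: clk:1→0
  (1Δ to stable)
t=2 Δ0: s2=0 s0=0 s1=0 clk=0
  Δ1: clk:0→1
  Δ2: s0:0→1
  (2Δ to stable)
t=3 Δ0: s2=0 s0=1 s1=0 clk=1
  Δ1: clk:1→0
  (1Δ to stable)
t=4 Δ0: s2=0 s0=1 s1=0 clk=0
  Δ1: clk:0→1
  Δ2: s2:0→1
  Δ3: s1:0→1
  (3Δ to stable)
t=5 Δ0: s2=1 s0=1 s1=1 clk=1
  Δ1: clk:1→0
  (1Δ to stable)
t=6 Δ0: s2=1 s0=1 s1=1 clk=0
  Δ1: clk:0→1
  Δ2: s2:1→0, s0:1→0
  Δ3: s1:1→0
  (3Δ to stable)
t=7 Δ0: s2=0 s0=0 s1=0 clk=1
  Δ1: clk:1→0
  (1Δ to stable)
t=8 Δ0: s2=0 s0=0 s1=0 clk=0
  Δ1: clk:0→1
  Δ2: s0:0→1
  (2Δ to stable)
t=9 Δ0: s2=0 s0=1 s1=0 clk=1
  Δ1: clk:1→0
  (1Δ to stable)
t=10 Δ0: s2=0 s0=1 s1=0 clk=0
  Δ1: clk:0→1
  Δ2: s2:0→1
  Δ3: s1:0→1
  (3Δ to stable)
t=11 Δ0: s2=1 s0=1 s1=1 clk=1
  Δ1: clk:1→0
  (1Δ to stable)
t=12 Δ0: s2=1 s0=1 s1=1 clk=0
  Δ1: clk:0→1
  Δ2: s2:1→0, s0:1→0
  Δ3: s1:1→0
  (3Δ to stable)
t=13 Δ0: s2=0 s0=0 s1=0 clk=1
  Δ1: clk:1→0
  (1Δ to stable)
t=14 Δ0: s2=0 s0=0 s1=0 clk=0
  Δ1: clk:0→1
  Δ2: s0:0→1
  (2Δ to stable)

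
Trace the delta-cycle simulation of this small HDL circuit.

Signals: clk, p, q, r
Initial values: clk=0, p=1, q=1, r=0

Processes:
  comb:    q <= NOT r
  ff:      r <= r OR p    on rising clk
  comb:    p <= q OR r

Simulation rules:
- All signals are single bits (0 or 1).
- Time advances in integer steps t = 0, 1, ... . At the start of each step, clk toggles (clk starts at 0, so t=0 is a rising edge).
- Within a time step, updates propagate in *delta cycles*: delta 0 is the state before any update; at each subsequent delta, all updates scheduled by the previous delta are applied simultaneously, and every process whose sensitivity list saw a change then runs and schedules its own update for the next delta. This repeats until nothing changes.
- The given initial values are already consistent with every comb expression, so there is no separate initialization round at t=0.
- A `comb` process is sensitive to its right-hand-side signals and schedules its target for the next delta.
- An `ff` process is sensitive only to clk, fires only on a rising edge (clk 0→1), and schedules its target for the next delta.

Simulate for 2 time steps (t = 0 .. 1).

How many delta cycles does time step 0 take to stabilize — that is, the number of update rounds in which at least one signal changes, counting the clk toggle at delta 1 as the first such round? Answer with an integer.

[bits: r,clk,q,p]
t=0: Δ0=0011 Δ1=0111 Δ2=1111 Δ3=1101 | 3Δ
t=1: Δ0=1101 Δ1=1001 | 1Δ

3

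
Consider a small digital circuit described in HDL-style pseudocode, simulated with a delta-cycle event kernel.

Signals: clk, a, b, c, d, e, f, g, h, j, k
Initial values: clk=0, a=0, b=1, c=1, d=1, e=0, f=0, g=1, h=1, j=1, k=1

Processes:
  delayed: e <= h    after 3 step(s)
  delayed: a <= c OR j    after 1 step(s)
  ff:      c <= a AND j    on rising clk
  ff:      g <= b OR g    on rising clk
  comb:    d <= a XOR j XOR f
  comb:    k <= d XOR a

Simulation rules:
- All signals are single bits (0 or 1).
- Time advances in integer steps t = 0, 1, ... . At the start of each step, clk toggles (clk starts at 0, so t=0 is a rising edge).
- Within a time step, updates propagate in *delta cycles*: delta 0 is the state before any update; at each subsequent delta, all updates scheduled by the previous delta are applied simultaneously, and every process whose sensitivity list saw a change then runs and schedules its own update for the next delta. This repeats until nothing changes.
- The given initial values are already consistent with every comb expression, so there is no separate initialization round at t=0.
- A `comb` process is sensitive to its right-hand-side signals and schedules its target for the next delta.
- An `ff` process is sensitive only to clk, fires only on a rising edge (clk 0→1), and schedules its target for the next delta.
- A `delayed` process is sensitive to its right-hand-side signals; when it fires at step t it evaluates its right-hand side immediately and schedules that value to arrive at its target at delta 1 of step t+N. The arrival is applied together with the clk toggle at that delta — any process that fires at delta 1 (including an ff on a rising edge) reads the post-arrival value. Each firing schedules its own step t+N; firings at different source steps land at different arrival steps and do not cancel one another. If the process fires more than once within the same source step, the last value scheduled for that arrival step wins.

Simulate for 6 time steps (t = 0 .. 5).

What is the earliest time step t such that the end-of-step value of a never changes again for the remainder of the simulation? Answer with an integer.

1

t0.Δ0 j=1 f=0 k=1 h=1 a=0 d=1 b=1 g=1 clk=0 e=0 c=1
t0.Δ1 j=1 f=0 k=1 h=1 a=0 d=1 b=1 g=1 clk=1 e=0 c=1
t0.Δ2 j=1 f=0 k=1 h=1 a=0 d=1 b=1 g=1 clk=1 e=0 c=0
t1.Δ0 j=1 f=0 k=1 h=1 a=0 d=1 b=1 g=1 clk=1 e=0 c=0
t1.Δ1 j=1 f=0 k=1 h=1 a=1 d=1 b=1 g=1 clk=0 e=0 c=0
t1.Δ2 j=1 f=0 k=0 h=1 a=1 d=0 b=1 g=1 clk=0 e=0 c=0
t1.Δ3 j=1 f=0 k=1 h=1 a=1 d=0 b=1 g=1 clk=0 e=0 c=0
t2.Δ0 j=1 f=0 k=1 h=1 a=1 d=0 b=1 g=1 clk=0 e=0 c=0
t2.Δ1 j=1 f=0 k=1 h=1 a=1 d=0 b=1 g=1 clk=1 e=0 c=0
t2.Δ2 j=1 f=0 k=1 h=1 a=1 d=0 b=1 g=1 clk=1 e=0 c=1
t3.Δ0 j=1 f=0 k=1 h=1 a=1 d=0 b=1 g=1 clk=1 e=0 c=1
t3.Δ1 j=1 f=0 k=1 h=1 a=1 d=0 b=1 g=1 clk=0 e=0 c=1
t4.Δ0 j=1 f=0 k=1 h=1 a=1 d=0 b=1 g=1 clk=0 e=0 c=1
t4.Δ1 j=1 f=0 k=1 h=1 a=1 d=0 b=1 g=1 clk=1 e=0 c=1
t5.Δ0 j=1 f=0 k=1 h=1 a=1 d=0 b=1 g=1 clk=1 e=0 c=1
t5.Δ1 j=1 f=0 k=1 h=1 a=1 d=0 b=1 g=1 clk=0 e=0 c=1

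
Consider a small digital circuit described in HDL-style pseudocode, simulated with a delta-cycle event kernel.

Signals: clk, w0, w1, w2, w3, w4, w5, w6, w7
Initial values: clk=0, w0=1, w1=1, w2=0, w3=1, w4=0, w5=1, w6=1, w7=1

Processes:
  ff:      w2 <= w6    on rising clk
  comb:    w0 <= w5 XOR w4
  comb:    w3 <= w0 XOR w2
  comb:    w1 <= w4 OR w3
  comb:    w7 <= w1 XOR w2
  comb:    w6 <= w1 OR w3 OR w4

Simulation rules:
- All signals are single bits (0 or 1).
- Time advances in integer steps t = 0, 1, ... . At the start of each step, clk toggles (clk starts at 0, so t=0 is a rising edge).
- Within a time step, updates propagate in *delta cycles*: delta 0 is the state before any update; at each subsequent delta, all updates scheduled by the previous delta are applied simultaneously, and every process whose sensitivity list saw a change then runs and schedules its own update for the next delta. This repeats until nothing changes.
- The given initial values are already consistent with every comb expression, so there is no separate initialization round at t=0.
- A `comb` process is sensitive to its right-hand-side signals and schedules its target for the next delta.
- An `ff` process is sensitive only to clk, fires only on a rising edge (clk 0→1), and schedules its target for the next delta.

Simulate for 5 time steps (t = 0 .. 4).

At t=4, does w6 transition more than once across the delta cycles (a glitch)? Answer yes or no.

[bits: w4,w5,w7,w1,w2,w3,w6,w0,clk]
t=0: Δ0=011101110 Δ1=011101111 Δ2=011111111 Δ3=010110111 Δ4=010010111 Δ5=011010011 | 5Δ
t=1: Δ0=011010011 Δ1=011010010 | 1Δ
t=2: Δ0=011010010 Δ1=011010011 Δ2=011000011 Δ3=010001011 Δ4=010101111 Δ5=011101111 | 5Δ
t=3: Δ0=011101111 Δ1=011101110 | 1Δ
t=4: Δ0=011101110 Δ1=011101111 Δ2=011111111 Δ3=010110111 Δ4=010010111 Δ5=011010011 | 5Δ

no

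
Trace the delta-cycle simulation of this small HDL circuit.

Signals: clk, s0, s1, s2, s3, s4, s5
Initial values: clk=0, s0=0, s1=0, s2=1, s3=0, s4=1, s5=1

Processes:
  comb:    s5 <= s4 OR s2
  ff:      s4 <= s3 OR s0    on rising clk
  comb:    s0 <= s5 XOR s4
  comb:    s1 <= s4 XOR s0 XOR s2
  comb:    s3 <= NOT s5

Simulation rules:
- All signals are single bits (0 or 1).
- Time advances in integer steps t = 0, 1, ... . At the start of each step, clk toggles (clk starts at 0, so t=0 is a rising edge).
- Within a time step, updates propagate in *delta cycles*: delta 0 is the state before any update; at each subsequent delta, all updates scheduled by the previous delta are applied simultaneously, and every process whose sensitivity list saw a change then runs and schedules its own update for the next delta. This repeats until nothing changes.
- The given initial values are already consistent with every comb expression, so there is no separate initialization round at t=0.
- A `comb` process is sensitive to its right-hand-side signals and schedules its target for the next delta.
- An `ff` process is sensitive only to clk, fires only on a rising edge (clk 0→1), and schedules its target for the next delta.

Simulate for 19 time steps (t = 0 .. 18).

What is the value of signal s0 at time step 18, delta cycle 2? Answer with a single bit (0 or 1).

t0.Δ0 s0=0 clk=0 s2=1 s5=1 s1=0 s3=0 s4=1
t0.Δ1 s0=0 clk=1 s2=1 s5=1 s1=0 s3=0 s4=1
t0.Δ2 s0=0 clk=1 s2=1 s5=1 s1=0 s3=0 s4=0
t0.Δ3 s0=1 clk=1 s2=1 s5=1 s1=1 s3=0 s4=0
t0.Δ4 s0=1 clk=1 s2=1 s5=1 s1=0 s3=0 s4=0
t1.Δ0 s0=1 clk=1 s2=1 s5=1 s1=0 s3=0 s4=0
t1.Δ1 s0=1 clk=0 s2=1 s5=1 s1=0 s3=0 s4=0
t2.Δ0 s0=1 clk=0 s2=1 s5=1 s1=0 s3=0 s4=0
t2.Δ1 s0=1 clk=1 s2=1 s5=1 s1=0 s3=0 s4=0
t2.Δ2 s0=1 clk=1 s2=1 s5=1 s1=0 s3=0 s4=1
t2.Δ3 s0=0 clk=1 s2=1 s5=1 s1=1 s3=0 s4=1
t2.Δ4 s0=0 clk=1 s2=1 s5=1 s1=0 s3=0 s4=1
t3.Δ0 s0=0 clk=1 s2=1 s5=1 s1=0 s3=0 s4=1
t3.Δ1 s0=0 clk=0 s2=1 s5=1 s1=0 s3=0 s4=1
t4.Δ0 s0=0 clk=0 s2=1 s5=1 s1=0 s3=0 s4=1
t4.Δ1 s0=0 clk=1 s2=1 s5=1 s1=0 s3=0 s4=1
t4.Δ2 s0=0 clk=1 s2=1 s5=1 s1=0 s3=0 s4=0
t4.Δ3 s0=1 clk=1 s2=1 s5=1 s1=1 s3=0 s4=0
t4.Δ4 s0=1 clk=1 s2=1 s5=1 s1=0 s3=0 s4=0
t5.Δ0 s0=1 clk=1 s2=1 s5=1 s1=0 s3=0 s4=0
t5.Δ1 s0=1 clk=0 s2=1 s5=1 s1=0 s3=0 s4=0
t6.Δ0 s0=1 clk=0 s2=1 s5=1 s1=0 s3=0 s4=0
t6.Δ1 s0=1 clk=1 s2=1 s5=1 s1=0 s3=0 s4=0
t6.Δ2 s0=1 clk=1 s2=1 s5=1 s1=0 s3=0 s4=1
t6.Δ3 s0=0 clk=1 s2=1 s5=1 s1=1 s3=0 s4=1
t6.Δ4 s0=0 clk=1 s2=1 s5=1 s1=0 s3=0 s4=1
t7.Δ0 s0=0 clk=1 s2=1 s5=1 s1=0 s3=0 s4=1
t7.Δ1 s0=0 clk=0 s2=1 s5=1 s1=0 s3=0 s4=1
t8.Δ0 s0=0 clk=0 s2=1 s5=1 s1=0 s3=0 s4=1
t8.Δ1 s0=0 clk=1 s2=1 s5=1 s1=0 s3=0 s4=1
t8.Δ2 s0=0 clk=1 s2=1 s5=1 s1=0 s3=0 s4=0
t8.Δ3 s0=1 clk=1 s2=1 s5=1 s1=1 s3=0 s4=0
t8.Δ4 s0=1 clk=1 s2=1 s5=1 s1=0 s3=0 s4=0
t9.Δ0 s0=1 clk=1 s2=1 s5=1 s1=0 s3=0 s4=0
t9.Δ1 s0=1 clk=0 s2=1 s5=1 s1=0 s3=0 s4=0
t10.Δ0 s0=1 clk=0 s2=1 s5=1 s1=0 s3=0 s4=0
t10.Δ1 s0=1 clk=1 s2=1 s5=1 s1=0 s3=0 s4=0
t10.Δ2 s0=1 clk=1 s2=1 s5=1 s1=0 s3=0 s4=1
t10.Δ3 s0=0 clk=1 s2=1 s5=1 s1=1 s3=0 s4=1
t10.Δ4 s0=0 clk=1 s2=1 s5=1 s1=0 s3=0 s4=1
t11.Δ0 s0=0 clk=1 s2=1 s5=1 s1=0 s3=0 s4=1
t11.Δ1 s0=0 clk=0 s2=1 s5=1 s1=0 s3=0 s4=1
t12.Δ0 s0=0 clk=0 s2=1 s5=1 s1=0 s3=0 s4=1
t12.Δ1 s0=0 clk=1 s2=1 s5=1 s1=0 s3=0 s4=1
t12.Δ2 s0=0 clk=1 s2=1 s5=1 s1=0 s3=0 s4=0
t12.Δ3 s0=1 clk=1 s2=1 s5=1 s1=1 s3=0 s4=0
t12.Δ4 s0=1 clk=1 s2=1 s5=1 s1=0 s3=0 s4=0
t13.Δ0 s0=1 clk=1 s2=1 s5=1 s1=0 s3=0 s4=0
t13.Δ1 s0=1 clk=0 s2=1 s5=1 s1=0 s3=0 s4=0
t14.Δ0 s0=1 clk=0 s2=1 s5=1 s1=0 s3=0 s4=0
t14.Δ1 s0=1 clk=1 s2=1 s5=1 s1=0 s3=0 s4=0
t14.Δ2 s0=1 clk=1 s2=1 s5=1 s1=0 s3=0 s4=1
t14.Δ3 s0=0 clk=1 s2=1 s5=1 s1=1 s3=0 s4=1
t14.Δ4 s0=0 clk=1 s2=1 s5=1 s1=0 s3=0 s4=1
t15.Δ0 s0=0 clk=1 s2=1 s5=1 s1=0 s3=0 s4=1
t15.Δ1 s0=0 clk=0 s2=1 s5=1 s1=0 s3=0 s4=1
t16.Δ0 s0=0 clk=0 s2=1 s5=1 s1=0 s3=0 s4=1
t16.Δ1 s0=0 clk=1 s2=1 s5=1 s1=0 s3=0 s4=1
t16.Δ2 s0=0 clk=1 s2=1 s5=1 s1=0 s3=0 s4=0
t16.Δ3 s0=1 clk=1 s2=1 s5=1 s1=1 s3=0 s4=0
t16.Δ4 s0=1 clk=1 s2=1 s5=1 s1=0 s3=0 s4=0
t17.Δ0 s0=1 clk=1 s2=1 s5=1 s1=0 s3=0 s4=0
t17.Δ1 s0=1 clk=0 s2=1 s5=1 s1=0 s3=0 s4=0
t18.Δ0 s0=1 clk=0 s2=1 s5=1 s1=0 s3=0 s4=0
t18.Δ1 s0=1 clk=1 s2=1 s5=1 s1=0 s3=0 s4=0
t18.Δ2 s0=1 clk=1 s2=1 s5=1 s1=0 s3=0 s4=1
t18.Δ3 s0=0 clk=1 s2=1 s5=1 s1=1 s3=0 s4=1
t18.Δ4 s0=0 clk=1 s2=1 s5=1 s1=0 s3=0 s4=1

1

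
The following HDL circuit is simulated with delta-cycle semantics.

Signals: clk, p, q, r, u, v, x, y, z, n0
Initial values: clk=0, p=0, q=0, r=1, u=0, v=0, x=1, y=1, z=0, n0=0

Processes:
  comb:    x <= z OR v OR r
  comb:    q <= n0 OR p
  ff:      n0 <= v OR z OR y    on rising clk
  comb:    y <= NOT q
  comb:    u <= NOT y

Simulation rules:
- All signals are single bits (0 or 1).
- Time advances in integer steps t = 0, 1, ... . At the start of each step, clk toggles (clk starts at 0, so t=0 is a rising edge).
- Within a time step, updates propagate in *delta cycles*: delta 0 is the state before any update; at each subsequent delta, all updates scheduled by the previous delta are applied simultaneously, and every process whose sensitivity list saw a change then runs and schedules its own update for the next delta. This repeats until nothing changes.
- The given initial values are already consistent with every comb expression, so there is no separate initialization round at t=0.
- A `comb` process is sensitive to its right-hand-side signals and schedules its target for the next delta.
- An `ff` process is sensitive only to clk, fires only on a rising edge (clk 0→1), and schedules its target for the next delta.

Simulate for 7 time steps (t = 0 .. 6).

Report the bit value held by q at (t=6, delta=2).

[bits: n0,u,p,r,y,clk,q,v,x,z]
t=0: Δ0=0001100010 Δ1=0001110010 Δ2=1001110010 Δ3=1001111010 Δ4=1001011010 Δ5=1101011010 | 5Δ
t=1: Δ0=1101011010 Δ1=1101001010 | 1Δ
t=2: Δ0=1101001010 Δ1=1101011010 Δ2=0101011010 Δ3=0101010010 Δ4=0101110010 Δ5=0001110010 | 5Δ
t=3: Δ0=0001110010 Δ1=0001100010 | 1Δ
t=4: Δ0=0001100010 Δ1=0001110010 Δ2=1001110010 Δ3=1001111010 Δ4=1001011010 Δ5=1101011010 | 5Δ
t=5: Δ0=1101011010 Δ1=1101001010 | 1Δ
t=6: Δ0=1101001010 Δ1=1101011010 Δ2=0101011010 Δ3=0101010010 Δ4=0101110010 Δ5=0001110010 | 5Δ

1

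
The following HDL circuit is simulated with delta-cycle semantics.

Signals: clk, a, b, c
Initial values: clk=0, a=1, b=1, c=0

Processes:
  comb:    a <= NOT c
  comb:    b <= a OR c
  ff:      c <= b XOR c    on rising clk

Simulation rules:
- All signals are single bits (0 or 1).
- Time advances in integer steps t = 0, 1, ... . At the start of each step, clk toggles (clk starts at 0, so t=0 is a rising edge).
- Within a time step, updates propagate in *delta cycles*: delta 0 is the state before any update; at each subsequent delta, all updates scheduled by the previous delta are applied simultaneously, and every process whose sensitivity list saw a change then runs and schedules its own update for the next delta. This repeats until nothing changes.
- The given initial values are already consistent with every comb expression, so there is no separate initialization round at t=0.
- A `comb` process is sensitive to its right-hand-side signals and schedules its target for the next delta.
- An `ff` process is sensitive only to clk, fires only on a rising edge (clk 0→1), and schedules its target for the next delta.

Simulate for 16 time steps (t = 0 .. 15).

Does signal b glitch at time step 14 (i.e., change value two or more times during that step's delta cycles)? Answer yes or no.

t=0 Δ0: a=1 clk=0 b=1 c=0
  Δ1: clk:0→1
  Δ2: c:0→1
  Δ3: a:1→0
  (3Δ to stable)
t=1 Δ0: a=0 clk=1 b=1 c=1
  Δ1: clk:1→0
  (1Δ to stable)
t=2 Δ0: a=0 clk=0 b=1 c=1
  Δ1: clk:0→1
  Δ2: c:1→0
  Δ3: a:0→1, b:1→0
  Δ4: b:0→1
  (4Δ to stable)
t=3 Δ0: a=1 clk=1 b=1 c=0
  Δ1: clk:1→0
  (1Δ to stable)
t=4 Δ0: a=1 clk=0 b=1 c=0
  Δ1: clk:0→1
  Δ2: c:0→1
  Δ3: a:1→0
  (3Δ to stable)
t=5 Δ0: a=0 clk=1 b=1 c=1
  Δ1: clk:1→0
  (1Δ to stable)
t=6 Δ0: a=0 clk=0 b=1 c=1
  Δ1: clk:0→1
  Δ2: c:1→0
  Δ3: a:0→1, b:1→0
  Δ4: b:0→1
  (4Δ to stable)
t=7 Δ0: a=1 clk=1 b=1 c=0
  Δ1: clk:1→0
  (1Δ to stable)
t=8 Δ0: a=1 clk=0 b=1 c=0
  Δ1: clk:0→1
  Δ2: c:0→1
  Δ3: a:1→0
  (3Δ to stable)
t=9 Δ0: a=0 clk=1 b=1 c=1
  Δ1: clk:1→0
  (1Δ to stable)
t=10 Δ0: a=0 clk=0 b=1 c=1
  Δ1: clk:0→1
  Δ2: c:1→0
  Δ3: a:0→1, b:1→0
  Δ4: b:0→1
  (4Δ to stable)
t=11 Δ0: a=1 clk=1 b=1 c=0
  Δ1: clk:1→0
  (1Δ to stable)
t=12 Δ0: a=1 clk=0 b=1 c=0
  Δ1: clk:0→1
  Δ2: c:0→1
  Δ3: a:1→0
  (3Δ to stable)
t=13 Δ0: a=0 clk=1 b=1 c=1
  Δ1: clk:1→0
  (1Δ to stable)
t=14 Δ0: a=0 clk=0 b=1 c=1
  Δ1: clk:0→1
  Δ2: c:1→0
  Δ3: a:0→1, b:1→0
  Δ4: b:0→1
  (4Δ to stable)
t=15 Δ0: a=1 clk=1 b=1 c=0
  Δ1: clk:1→0
  (1Δ to stable)

yes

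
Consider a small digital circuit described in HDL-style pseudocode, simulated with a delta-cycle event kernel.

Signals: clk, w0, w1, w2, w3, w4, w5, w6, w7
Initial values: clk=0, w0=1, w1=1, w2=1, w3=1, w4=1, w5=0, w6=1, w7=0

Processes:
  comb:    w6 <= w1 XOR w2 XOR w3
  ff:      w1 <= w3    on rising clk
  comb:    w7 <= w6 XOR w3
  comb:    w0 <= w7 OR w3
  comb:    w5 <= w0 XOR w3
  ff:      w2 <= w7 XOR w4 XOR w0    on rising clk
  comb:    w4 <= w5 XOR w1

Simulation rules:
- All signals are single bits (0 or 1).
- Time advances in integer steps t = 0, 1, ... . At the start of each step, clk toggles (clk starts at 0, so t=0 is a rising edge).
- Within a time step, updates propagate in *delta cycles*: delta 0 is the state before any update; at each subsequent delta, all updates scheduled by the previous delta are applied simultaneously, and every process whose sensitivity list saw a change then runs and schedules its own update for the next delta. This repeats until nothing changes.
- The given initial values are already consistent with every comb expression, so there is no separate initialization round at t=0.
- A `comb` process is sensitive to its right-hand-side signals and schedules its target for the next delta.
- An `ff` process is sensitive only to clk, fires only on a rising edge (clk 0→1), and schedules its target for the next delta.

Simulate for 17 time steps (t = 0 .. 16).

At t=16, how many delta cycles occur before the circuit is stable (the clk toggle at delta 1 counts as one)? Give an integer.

4

t=0 Δ0: w3=1 clk=0 w4=1 w0=1 w7=0 w2=1 w6=1 w5=0 w1=1
  Δ1: clk:0→1
  Δ2: w2:1→0
  Δ3: w6:1→0
  Δ4: w7:0→1
  (4Δ to stable)
t=1 Δ0: w3=1 clk=1 w4=1 w0=1 w7=1 w2=0 w6=0 w5=0 w1=1
  Δ1: clk:1→0
  (1Δ to stable)
t=2 Δ0: w3=1 clk=0 w4=1 w0=1 w7=1 w2=0 w6=0 w5=0 w1=1
  Δ1: clk:0→1
  Δ2: w2:0→1
  Δ3: w6:0→1
  Δ4: w7:1→0
  (4Δ to stable)
t=3 Δ0: w3=1 clk=1 w4=1 w0=1 w7=0 w2=1 w6=1 w5=0 w1=1
  Δ1: clk:1→0
  (1Δ to stable)
t=4 Δ0: w3=1 clk=0 w4=1 w0=1 w7=0 w2=1 w6=1 w5=0 w1=1
  Δ1: clk:0→1
  Δ2: w2:1→0
  Δ3: w6:1→0
  Δ4: w7:0→1
  (4Δ to stable)
t=5 Δ0: w3=1 clk=1 w4=1 w0=1 w7=1 w2=0 w6=0 w5=0 w1=1
  Δ1: clk:1→0
  (1Δ to stable)
t=6 Δ0: w3=1 clk=0 w4=1 w0=1 w7=1 w2=0 w6=0 w5=0 w1=1
  Δ1: clk:0→1
  Δ2: w2:0→1
  Δ3: w6:0→1
  Δ4: w7:1→0
  (4Δ to stable)
t=7 Δ0: w3=1 clk=1 w4=1 w0=1 w7=0 w2=1 w6=1 w5=0 w1=1
  Δ1: clk:1→0
  (1Δ to stable)
t=8 Δ0: w3=1 clk=0 w4=1 w0=1 w7=0 w2=1 w6=1 w5=0 w1=1
  Δ1: clk:0→1
  Δ2: w2:1→0
  Δ3: w6:1→0
  Δ4: w7:0→1
  (4Δ to stable)
t=9 Δ0: w3=1 clk=1 w4=1 w0=1 w7=1 w2=0 w6=0 w5=0 w1=1
  Δ1: clk:1→0
  (1Δ to stable)
t=10 Δ0: w3=1 clk=0 w4=1 w0=1 w7=1 w2=0 w6=0 w5=0 w1=1
  Δ1: clk:0→1
  Δ2: w2:0→1
  Δ3: w6:0→1
  Δ4: w7:1→0
  (4Δ to stable)
t=11 Δ0: w3=1 clk=1 w4=1 w0=1 w7=0 w2=1 w6=1 w5=0 w1=1
  Δ1: clk:1→0
  (1Δ to stable)
t=12 Δ0: w3=1 clk=0 w4=1 w0=1 w7=0 w2=1 w6=1 w5=0 w1=1
  Δ1: clk:0→1
  Δ2: w2:1→0
  Δ3: w6:1→0
  Δ4: w7:0→1
  (4Δ to stable)
t=13 Δ0: w3=1 clk=1 w4=1 w0=1 w7=1 w2=0 w6=0 w5=0 w1=1
  Δ1: clk:1→0
  (1Δ to stable)
t=14 Δ0: w3=1 clk=0 w4=1 w0=1 w7=1 w2=0 w6=0 w5=0 w1=1
  Δ1: clk:0→1
  Δ2: w2:0→1
  Δ3: w6:0→1
  Δ4: w7:1→0
  (4Δ to stable)
t=15 Δ0: w3=1 clk=1 w4=1 w0=1 w7=0 w2=1 w6=1 w5=0 w1=1
  Δ1: clk:1→0
  (1Δ to stable)
t=16 Δ0: w3=1 clk=0 w4=1 w0=1 w7=0 w2=1 w6=1 w5=0 w1=1
  Δ1: clk:0→1
  Δ2: w2:1→0
  Δ3: w6:1→0
  Δ4: w7:0→1
  (4Δ to stable)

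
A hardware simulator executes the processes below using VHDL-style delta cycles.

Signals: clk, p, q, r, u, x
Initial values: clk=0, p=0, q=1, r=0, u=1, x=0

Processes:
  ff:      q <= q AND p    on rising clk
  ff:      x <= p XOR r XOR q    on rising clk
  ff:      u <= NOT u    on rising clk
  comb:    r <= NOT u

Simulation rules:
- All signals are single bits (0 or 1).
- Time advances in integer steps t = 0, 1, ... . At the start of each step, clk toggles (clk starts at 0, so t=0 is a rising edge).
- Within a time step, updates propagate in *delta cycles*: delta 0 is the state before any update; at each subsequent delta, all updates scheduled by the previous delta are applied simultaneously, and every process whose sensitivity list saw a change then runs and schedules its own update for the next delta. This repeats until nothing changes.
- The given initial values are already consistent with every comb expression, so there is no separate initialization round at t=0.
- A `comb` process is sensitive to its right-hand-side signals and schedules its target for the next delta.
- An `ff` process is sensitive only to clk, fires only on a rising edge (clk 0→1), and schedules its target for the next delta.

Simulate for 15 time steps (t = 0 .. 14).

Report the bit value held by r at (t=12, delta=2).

t=0 Δ0: p=0 clk=0 u=1 x=0 r=0 q=1
  Δ1: clk:0→1
  Δ2: u:1→0, x:0→1, q:1→0
  Δ3: r:0→1
  (3Δ to stable)
t=1 Δ0: p=0 clk=1 u=0 x=1 r=1 q=0
  Δ1: clk:1→0
  (1Δ to stable)
t=2 Δ0: p=0 clk=0 u=0 x=1 r=1 q=0
  Δ1: clk:0→1
  Δ2: u:0→1
  Δ3: r:1→0
  (3Δ to stable)
t=3 Δ0: p=0 clk=1 u=1 x=1 r=0 q=0
  Δ1: clk:1→0
  (1Δ to stable)
t=4 Δ0: p=0 clk=0 u=1 x=1 r=0 q=0
  Δ1: clk:0→1
  Δ2: u:1→0, x:1→0
  Δ3: r:0→1
  (3Δ to stable)
t=5 Δ0: p=0 clk=1 u=0 x=0 r=1 q=0
  Δ1: clk:1→0
  (1Δ to stable)
t=6 Δ0: p=0 clk=0 u=0 x=0 r=1 q=0
  Δ1: clk:0→1
  Δ2: u:0→1, x:0→1
  Δ3: r:1→0
  (3Δ to stable)
t=7 Δ0: p=0 clk=1 u=1 x=1 r=0 q=0
  Δ1: clk:1→0
  (1Δ to stable)
t=8 Δ0: p=0 clk=0 u=1 x=1 r=0 q=0
  Δ1: clk:0→1
  Δ2: u:1→0, x:1→0
  Δ3: r:0→1
  (3Δ to stable)
t=9 Δ0: p=0 clk=1 u=0 x=0 r=1 q=0
  Δ1: clk:1→0
  (1Δ to stable)
t=10 Δ0: p=0 clk=0 u=0 x=0 r=1 q=0
  Δ1: clk:0→1
  Δ2: u:0→1, x:0→1
  Δ3: r:1→0
  (3Δ to stable)
t=11 Δ0: p=0 clk=1 u=1 x=1 r=0 q=0
  Δ1: clk:1→0
  (1Δ to stable)
t=12 Δ0: p=0 clk=0 u=1 x=1 r=0 q=0
  Δ1: clk:0→1
  Δ2: u:1→0, x:1→0
  Δ3: r:0→1
  (3Δ to stable)
t=13 Δ0: p=0 clk=1 u=0 x=0 r=1 q=0
  Δ1: clk:1→0
  (1Δ to stable)
t=14 Δ0: p=0 clk=0 u=0 x=0 r=1 q=0
  Δ1: clk:0→1
  Δ2: u:0→1, x:0→1
  Δ3: r:1→0
  (3Δ to stable)

0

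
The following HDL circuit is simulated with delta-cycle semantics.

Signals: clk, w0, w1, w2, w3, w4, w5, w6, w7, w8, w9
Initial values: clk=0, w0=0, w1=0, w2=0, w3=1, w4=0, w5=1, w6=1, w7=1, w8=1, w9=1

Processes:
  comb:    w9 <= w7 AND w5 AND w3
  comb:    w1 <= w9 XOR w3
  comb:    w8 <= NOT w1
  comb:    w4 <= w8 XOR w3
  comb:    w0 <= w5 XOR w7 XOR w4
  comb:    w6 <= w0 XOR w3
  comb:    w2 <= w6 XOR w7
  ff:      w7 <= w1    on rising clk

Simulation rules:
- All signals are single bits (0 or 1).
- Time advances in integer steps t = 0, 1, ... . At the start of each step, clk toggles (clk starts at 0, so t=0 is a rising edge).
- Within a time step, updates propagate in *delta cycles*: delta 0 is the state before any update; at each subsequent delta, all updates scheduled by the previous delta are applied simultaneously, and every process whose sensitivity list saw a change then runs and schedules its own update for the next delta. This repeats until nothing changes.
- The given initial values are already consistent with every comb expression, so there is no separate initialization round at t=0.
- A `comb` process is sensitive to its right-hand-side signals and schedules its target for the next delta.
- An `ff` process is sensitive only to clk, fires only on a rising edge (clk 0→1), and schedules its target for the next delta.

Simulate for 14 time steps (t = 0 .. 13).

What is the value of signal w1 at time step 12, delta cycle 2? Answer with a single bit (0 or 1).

[bits: w6,w1,w9,w7,w4,w0,clk,w8,w3,w2,w5]
t=0: Δ0=10110001101 Δ1=10110011101 Δ2=10100011101 Δ3=10000111111 Δ4=01000111111 Δ5=01000110101 Δ6=01001110101 Δ7=01001010101 Δ8=11001010101 Δ9=11001010111 | 9Δ
t=1: Δ0=11001010111 Δ1=11001000111 | 1Δ
t=2: Δ0=11001000111 Δ1=11001010111 Δ2=11011010111 Δ3=11111110101 Δ4=00111110101 Δ5=00111111111 Δ6=00110111111 Δ7=00110011111 Δ8=10110011111 Δ9=10110011101 | 9Δ
t=3: Δ0=10110011101 Δ1=10110001101 | 1Δ
t=4: Δ0=10110001101 Δ1=10110011101 Δ2=10100011101 Δ3=10000111111 Δ4=01000111111 Δ5=01000110101 Δ6=01001110101 Δ7=01001010101 Δ8=11001010101 Δ9=11001010111 | 9Δ
t=5: Δ0=11001010111 Δ1=11001000111 | 1Δ
t=6: Δ0=11001000111 Δ1=11001010111 Δ2=11011010111 Δ3=11111110101 Δ4=00111110101 Δ5=00111111111 Δ6=00110111111 Δ7=00110011111 Δ8=10110011111 Δ9=10110011101 | 9Δ
t=7: Δ0=10110011101 Δ1=10110001101 | 1Δ
t=8: Δ0=10110001101 Δ1=10110011101 Δ2=10100011101 Δ3=10000111111 Δ4=01000111111 Δ5=01000110101 Δ6=01001110101 Δ7=01001010101 Δ8=11001010101 Δ9=11001010111 | 9Δ
t=9: Δ0=11001010111 Δ1=11001000111 | 1Δ
t=10: Δ0=11001000111 Δ1=11001010111 Δ2=11011010111 Δ3=11111110101 Δ4=00111110101 Δ5=00111111111 Δ6=00110111111 Δ7=00110011111 Δ8=10110011111 Δ9=10110011101 | 9Δ
t=11: Δ0=10110011101 Δ1=10110001101 | 1Δ
t=12: Δ0=10110001101 Δ1=10110011101 Δ2=10100011101 Δ3=10000111111 Δ4=01000111111 Δ5=01000110101 Δ6=01001110101 Δ7=01001010101 Δ8=11001010101 Δ9=11001010111 | 9Δ
t=13: Δ0=11001010111 Δ1=11001000111 | 1Δ

0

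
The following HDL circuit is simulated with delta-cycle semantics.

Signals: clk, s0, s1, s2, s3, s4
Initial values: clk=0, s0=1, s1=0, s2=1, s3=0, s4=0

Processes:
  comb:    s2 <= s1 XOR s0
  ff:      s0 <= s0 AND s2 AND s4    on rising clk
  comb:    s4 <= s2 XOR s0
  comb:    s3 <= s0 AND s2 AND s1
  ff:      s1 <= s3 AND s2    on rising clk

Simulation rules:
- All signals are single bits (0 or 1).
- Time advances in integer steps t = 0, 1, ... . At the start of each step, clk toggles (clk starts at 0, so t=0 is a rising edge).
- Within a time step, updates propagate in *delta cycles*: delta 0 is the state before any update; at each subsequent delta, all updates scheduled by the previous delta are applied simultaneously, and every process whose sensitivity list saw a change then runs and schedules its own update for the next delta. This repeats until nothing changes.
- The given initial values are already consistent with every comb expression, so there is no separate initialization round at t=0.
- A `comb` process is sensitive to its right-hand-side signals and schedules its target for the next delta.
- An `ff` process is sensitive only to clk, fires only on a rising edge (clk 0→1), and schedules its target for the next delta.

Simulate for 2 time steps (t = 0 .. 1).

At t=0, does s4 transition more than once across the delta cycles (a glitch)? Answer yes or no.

yes

t0.Δ0 s4=0 s3=0 clk=0 s2=1 s1=0 s0=1
t0.Δ1 s4=0 s3=0 clk=1 s2=1 s1=0 s0=1
t0.Δ2 s4=0 s3=0 clk=1 s2=1 s1=0 s0=0
t0.Δ3 s4=1 s3=0 clk=1 s2=0 s1=0 s0=0
t0.Δ4 s4=0 s3=0 clk=1 s2=0 s1=0 s0=0
t1.Δ0 s4=0 s3=0 clk=1 s2=0 s1=0 s0=0
t1.Δ1 s4=0 s3=0 clk=0 s2=0 s1=0 s0=0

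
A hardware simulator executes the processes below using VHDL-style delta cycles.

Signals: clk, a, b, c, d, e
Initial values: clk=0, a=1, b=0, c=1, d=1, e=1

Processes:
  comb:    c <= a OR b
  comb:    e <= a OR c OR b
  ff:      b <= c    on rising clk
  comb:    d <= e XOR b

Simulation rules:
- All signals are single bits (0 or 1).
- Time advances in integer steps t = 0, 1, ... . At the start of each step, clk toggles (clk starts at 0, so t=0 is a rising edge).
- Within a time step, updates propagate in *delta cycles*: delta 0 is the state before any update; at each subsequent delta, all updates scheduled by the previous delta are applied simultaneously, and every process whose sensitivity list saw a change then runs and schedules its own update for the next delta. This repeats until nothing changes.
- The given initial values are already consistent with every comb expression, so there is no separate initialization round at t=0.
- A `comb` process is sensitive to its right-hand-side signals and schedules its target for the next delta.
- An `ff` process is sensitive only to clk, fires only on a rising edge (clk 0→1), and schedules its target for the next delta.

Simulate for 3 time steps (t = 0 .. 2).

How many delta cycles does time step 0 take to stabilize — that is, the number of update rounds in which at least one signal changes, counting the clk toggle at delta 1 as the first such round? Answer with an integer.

t0.Δ0 d=1 a=1 e=1 b=0 c=1 clk=0
t0.Δ1 d=1 a=1 e=1 b=0 c=1 clk=1
t0.Δ2 d=1 a=1 e=1 b=1 c=1 clk=1
t0.Δ3 d=0 a=1 e=1 b=1 c=1 clk=1
t1.Δ0 d=0 a=1 e=1 b=1 c=1 clk=1
t1.Δ1 d=0 a=1 e=1 b=1 c=1 clk=0
t2.Δ0 d=0 a=1 e=1 b=1 c=1 clk=0
t2.Δ1 d=0 a=1 e=1 b=1 c=1 clk=1

3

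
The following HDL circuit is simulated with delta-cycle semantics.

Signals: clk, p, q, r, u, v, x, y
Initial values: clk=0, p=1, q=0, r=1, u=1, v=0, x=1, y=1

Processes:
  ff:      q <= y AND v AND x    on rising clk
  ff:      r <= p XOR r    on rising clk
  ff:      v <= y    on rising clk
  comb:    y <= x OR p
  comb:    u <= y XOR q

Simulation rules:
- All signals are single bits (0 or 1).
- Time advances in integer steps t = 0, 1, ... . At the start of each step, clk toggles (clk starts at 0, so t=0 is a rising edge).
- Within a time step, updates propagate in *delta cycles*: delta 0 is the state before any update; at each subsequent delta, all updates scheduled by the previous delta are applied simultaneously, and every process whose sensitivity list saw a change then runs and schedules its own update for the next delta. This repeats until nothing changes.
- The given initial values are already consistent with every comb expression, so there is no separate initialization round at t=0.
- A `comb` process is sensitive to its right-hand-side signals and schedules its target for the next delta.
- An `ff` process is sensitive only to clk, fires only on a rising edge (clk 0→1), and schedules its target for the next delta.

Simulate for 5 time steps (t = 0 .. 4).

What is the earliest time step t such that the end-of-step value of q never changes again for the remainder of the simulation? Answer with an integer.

t0.Δ0 u=1 y=1 p=1 q=0 x=1 v=0 clk=0 r=1
t0.Δ1 u=1 y=1 p=1 q=0 x=1 v=0 clk=1 r=1
t0.Δ2 u=1 y=1 p=1 q=0 x=1 v=1 clk=1 r=0
t1.Δ0 u=1 y=1 p=1 q=0 x=1 v=1 clk=1 r=0
t1.Δ1 u=1 y=1 p=1 q=0 x=1 v=1 clk=0 r=0
t2.Δ0 u=1 y=1 p=1 q=0 x=1 v=1 clk=0 r=0
t2.Δ1 u=1 y=1 p=1 q=0 x=1 v=1 clk=1 r=0
t2.Δ2 u=1 y=1 p=1 q=1 x=1 v=1 clk=1 r=1
t2.Δ3 u=0 y=1 p=1 q=1 x=1 v=1 clk=1 r=1
t3.Δ0 u=0 y=1 p=1 q=1 x=1 v=1 clk=1 r=1
t3.Δ1 u=0 y=1 p=1 q=1 x=1 v=1 clk=0 r=1
t4.Δ0 u=0 y=1 p=1 q=1 x=1 v=1 clk=0 r=1
t4.Δ1 u=0 y=1 p=1 q=1 x=1 v=1 clk=1 r=1
t4.Δ2 u=0 y=1 p=1 q=1 x=1 v=1 clk=1 r=0

2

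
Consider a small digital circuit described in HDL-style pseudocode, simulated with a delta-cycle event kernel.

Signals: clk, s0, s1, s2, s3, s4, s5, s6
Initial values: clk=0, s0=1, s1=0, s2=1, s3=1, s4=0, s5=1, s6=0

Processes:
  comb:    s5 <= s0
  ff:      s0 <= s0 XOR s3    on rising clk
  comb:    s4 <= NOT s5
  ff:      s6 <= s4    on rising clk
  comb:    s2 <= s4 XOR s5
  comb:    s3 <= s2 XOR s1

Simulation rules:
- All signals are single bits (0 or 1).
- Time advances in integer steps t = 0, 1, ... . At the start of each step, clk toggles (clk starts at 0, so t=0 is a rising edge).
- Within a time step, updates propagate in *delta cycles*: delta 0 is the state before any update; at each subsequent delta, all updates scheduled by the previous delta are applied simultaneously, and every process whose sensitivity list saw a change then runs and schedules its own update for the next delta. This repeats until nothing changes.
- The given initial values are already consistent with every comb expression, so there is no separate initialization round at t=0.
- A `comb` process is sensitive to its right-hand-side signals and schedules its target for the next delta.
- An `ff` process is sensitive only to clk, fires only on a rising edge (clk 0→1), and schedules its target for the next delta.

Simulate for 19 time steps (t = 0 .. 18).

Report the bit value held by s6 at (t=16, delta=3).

0

[bits: s2,s3,s0,s6,s5,clk,s1,s4]
t=0: Δ0=11101000 Δ1=11101100 Δ2=11001100 Δ3=11000100 Δ4=01000101 Δ5=10000101 Δ6=11000101 | 6Δ
t=1: Δ0=11000101 Δ1=11000001 | 1Δ
t=2: Δ0=11000001 Δ1=11000101 Δ2=11110101 Δ3=11111101 Δ4=01111100 Δ5=10111100 Δ6=11111100 | 6Δ
t=3: Δ0=11111100 Δ1=11111000 | 1Δ
t=4: Δ0=11111000 Δ1=11111100 Δ2=11001100 Δ3=11000100 Δ4=01000101 Δ5=10000101 Δ6=11000101 | 6Δ
t=5: Δ0=11000101 Δ1=11000001 | 1Δ
t=6: Δ0=11000001 Δ1=11000101 Δ2=11110101 Δ3=11111101 Δ4=01111100 Δ5=10111100 Δ6=11111100 | 6Δ
t=7: Δ0=11111100 Δ1=11111000 | 1Δ
t=8: Δ0=11111000 Δ1=11111100 Δ2=11001100 Δ3=11000100 Δ4=01000101 Δ5=10000101 Δ6=11000101 | 6Δ
t=9: Δ0=11000101 Δ1=11000001 | 1Δ
t=10: Δ0=11000001 Δ1=11000101 Δ2=11110101 Δ3=11111101 Δ4=01111100 Δ5=10111100 Δ6=11111100 | 6Δ
t=11: Δ0=11111100 Δ1=11111000 | 1Δ
t=12: Δ0=11111000 Δ1=11111100 Δ2=11001100 Δ3=11000100 Δ4=01000101 Δ5=10000101 Δ6=11000101 | 6Δ
t=13: Δ0=11000101 Δ1=11000001 | 1Δ
t=14: Δ0=11000001 Δ1=11000101 Δ2=11110101 Δ3=11111101 Δ4=01111100 Δ5=10111100 Δ6=11111100 | 6Δ
t=15: Δ0=11111100 Δ1=11111000 | 1Δ
t=16: Δ0=11111000 Δ1=11111100 Δ2=11001100 Δ3=11000100 Δ4=01000101 Δ5=10000101 Δ6=11000101 | 6Δ
t=17: Δ0=11000101 Δ1=11000001 | 1Δ
t=18: Δ0=11000001 Δ1=11000101 Δ2=11110101 Δ3=11111101 Δ4=01111100 Δ5=10111100 Δ6=11111100 | 6Δ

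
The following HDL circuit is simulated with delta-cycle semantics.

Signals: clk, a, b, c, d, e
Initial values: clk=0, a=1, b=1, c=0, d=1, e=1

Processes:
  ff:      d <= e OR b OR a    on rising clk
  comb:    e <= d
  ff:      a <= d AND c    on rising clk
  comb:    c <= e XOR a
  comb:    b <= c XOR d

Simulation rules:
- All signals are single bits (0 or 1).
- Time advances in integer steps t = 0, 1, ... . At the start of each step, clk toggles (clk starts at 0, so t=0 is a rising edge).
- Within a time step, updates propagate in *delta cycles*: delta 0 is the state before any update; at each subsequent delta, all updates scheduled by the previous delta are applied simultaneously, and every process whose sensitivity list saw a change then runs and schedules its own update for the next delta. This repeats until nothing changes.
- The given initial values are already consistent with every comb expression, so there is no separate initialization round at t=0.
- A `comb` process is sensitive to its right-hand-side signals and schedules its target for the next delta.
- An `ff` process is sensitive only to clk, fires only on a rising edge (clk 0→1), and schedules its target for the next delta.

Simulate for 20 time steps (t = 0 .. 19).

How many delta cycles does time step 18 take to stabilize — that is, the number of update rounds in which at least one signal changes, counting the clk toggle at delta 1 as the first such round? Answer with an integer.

[bits: a,d,clk,e,b,c]
t=0: Δ0=110110 Δ1=111110 Δ2=011110 Δ3=011111 Δ4=011101 | 4Δ
t=1: Δ0=011101 Δ1=010101 | 1Δ
t=2: Δ0=010101 Δ1=011101 Δ2=111101 Δ3=111100 Δ4=111110 | 4Δ
t=3: Δ0=111110 Δ1=110110 | 1Δ
t=4: Δ0=110110 Δ1=111110 Δ2=011110 Δ3=011111 Δ4=011101 | 4Δ
t=5: Δ0=011101 Δ1=010101 | 1Δ
t=6: Δ0=010101 Δ1=011101 Δ2=111101 Δ3=111100 Δ4=111110 | 4Δ
t=7: Δ0=111110 Δ1=110110 | 1Δ
t=8: Δ0=110110 Δ1=111110 Δ2=011110 Δ3=011111 Δ4=011101 | 4Δ
t=9: Δ0=011101 Δ1=010101 | 1Δ
t=10: Δ0=010101 Δ1=011101 Δ2=111101 Δ3=111100 Δ4=111110 | 4Δ
t=11: Δ0=111110 Δ1=110110 | 1Δ
t=12: Δ0=110110 Δ1=111110 Δ2=011110 Δ3=011111 Δ4=011101 | 4Δ
t=13: Δ0=011101 Δ1=010101 | 1Δ
t=14: Δ0=010101 Δ1=011101 Δ2=111101 Δ3=111100 Δ4=111110 | 4Δ
t=15: Δ0=111110 Δ1=110110 | 1Δ
t=16: Δ0=110110 Δ1=111110 Δ2=011110 Δ3=011111 Δ4=011101 | 4Δ
t=17: Δ0=011101 Δ1=010101 | 1Δ
t=18: Δ0=010101 Δ1=011101 Δ2=111101 Δ3=111100 Δ4=111110 | 4Δ
t=19: Δ0=111110 Δ1=110110 | 1Δ

4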